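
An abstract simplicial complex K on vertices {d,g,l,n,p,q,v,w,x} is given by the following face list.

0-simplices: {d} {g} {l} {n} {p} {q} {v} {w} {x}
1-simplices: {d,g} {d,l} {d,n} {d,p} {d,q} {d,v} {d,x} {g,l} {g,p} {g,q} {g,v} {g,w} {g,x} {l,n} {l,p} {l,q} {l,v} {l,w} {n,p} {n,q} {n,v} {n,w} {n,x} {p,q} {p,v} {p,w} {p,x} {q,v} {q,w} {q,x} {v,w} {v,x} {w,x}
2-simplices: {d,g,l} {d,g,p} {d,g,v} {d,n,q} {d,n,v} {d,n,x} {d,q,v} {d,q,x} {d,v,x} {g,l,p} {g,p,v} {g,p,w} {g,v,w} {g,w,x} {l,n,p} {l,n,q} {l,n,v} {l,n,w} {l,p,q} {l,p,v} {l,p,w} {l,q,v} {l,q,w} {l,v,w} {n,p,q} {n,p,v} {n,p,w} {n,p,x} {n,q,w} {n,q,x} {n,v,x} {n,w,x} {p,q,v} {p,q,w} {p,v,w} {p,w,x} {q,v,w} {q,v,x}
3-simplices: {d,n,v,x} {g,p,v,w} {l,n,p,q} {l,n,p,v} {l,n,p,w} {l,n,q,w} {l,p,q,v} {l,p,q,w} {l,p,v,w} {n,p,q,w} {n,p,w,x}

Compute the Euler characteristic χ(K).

χ(K)=3

n_0=9 n_1=33 n_2=38 n_3=11
χ=+9−33+38−11=3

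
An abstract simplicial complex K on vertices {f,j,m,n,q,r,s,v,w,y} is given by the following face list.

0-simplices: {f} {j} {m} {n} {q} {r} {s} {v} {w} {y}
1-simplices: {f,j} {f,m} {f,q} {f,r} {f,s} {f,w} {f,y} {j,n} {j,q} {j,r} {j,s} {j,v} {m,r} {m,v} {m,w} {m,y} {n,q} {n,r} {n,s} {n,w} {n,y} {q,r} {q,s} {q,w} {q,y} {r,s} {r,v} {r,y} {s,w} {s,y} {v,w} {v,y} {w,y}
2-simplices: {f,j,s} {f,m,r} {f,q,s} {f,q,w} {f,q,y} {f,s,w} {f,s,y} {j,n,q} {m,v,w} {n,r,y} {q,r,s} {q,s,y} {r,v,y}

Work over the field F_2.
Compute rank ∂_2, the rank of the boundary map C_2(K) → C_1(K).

n_0=10 n_1=33 n_2=13  [Z2]
∂1: piv[fj,fm,fq,fr,fs,fw,fy,jn,jv] rk=9  ker:jq,jr,js,mr,mv,mw,my,nq,nr,ns,nw,ny,qr,qs,qw,qy,rs,rv,ry,sw,sy,vw,vy,wy
∂2: piv[fjs,fmr,fqs,fqw,fqy,fsw,fsy,jnq,mvw,nry,qrs,rvy] rk=12  ker:qsy
rk∂_2=12

rank∂_2=12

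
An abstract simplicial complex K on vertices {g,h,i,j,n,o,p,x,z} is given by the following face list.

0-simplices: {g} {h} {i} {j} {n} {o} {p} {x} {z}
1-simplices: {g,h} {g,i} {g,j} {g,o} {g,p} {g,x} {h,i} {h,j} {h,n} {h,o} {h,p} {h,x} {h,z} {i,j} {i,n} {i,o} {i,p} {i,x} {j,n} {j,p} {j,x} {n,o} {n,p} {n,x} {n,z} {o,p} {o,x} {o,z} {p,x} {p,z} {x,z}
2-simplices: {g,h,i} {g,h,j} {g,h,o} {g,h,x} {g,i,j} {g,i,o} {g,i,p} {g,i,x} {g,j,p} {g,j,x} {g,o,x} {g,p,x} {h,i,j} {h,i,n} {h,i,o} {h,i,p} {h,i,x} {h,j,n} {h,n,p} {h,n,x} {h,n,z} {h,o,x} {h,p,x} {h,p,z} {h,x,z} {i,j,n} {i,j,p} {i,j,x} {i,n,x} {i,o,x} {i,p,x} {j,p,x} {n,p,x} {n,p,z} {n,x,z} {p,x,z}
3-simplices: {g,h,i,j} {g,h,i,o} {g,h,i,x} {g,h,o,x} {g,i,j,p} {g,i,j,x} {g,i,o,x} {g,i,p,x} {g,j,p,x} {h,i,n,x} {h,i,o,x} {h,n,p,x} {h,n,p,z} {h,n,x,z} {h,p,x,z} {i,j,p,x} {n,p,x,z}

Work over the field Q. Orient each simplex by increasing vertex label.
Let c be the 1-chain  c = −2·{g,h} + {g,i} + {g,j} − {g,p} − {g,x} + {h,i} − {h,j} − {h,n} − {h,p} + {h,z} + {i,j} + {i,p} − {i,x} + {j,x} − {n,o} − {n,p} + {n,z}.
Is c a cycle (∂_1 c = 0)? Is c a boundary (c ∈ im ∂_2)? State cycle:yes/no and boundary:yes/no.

cycle:no boundary:no

n_0=9 n_1=31 n_2=36 n_3=17  [Q]
∂1: piv[gh,gi,gj,go,gp,gx,hn,hz] rk=8  ker:hi,hj,ho,hp,hx,ij,in,io,ip,ix,jn,jp,jx,no,np,nx,nz,op,ox,oz,px,pz,xz
∂2: piv[ghi,ghj,gho,ghx,gij,gio,gip,gix,gjp,gjx,gox,gpx,hin,hip,hjn,hnp,hnx,hnz,hpz,hxz] rk=20  ker:hij,hio,hix,hox,hpx,ijn,ijp,ijx,inx,iox,ipx,jpx,npx,npz,nxz,pxz
∂3: piv[ghij,ghio,ghix,ghox,gijp,gijx,giox,gipx,gjpx,hinx,hnpx,hnpz,hnxz,hpxz] rk=14  ker:hiox,ijpx,npxz
∂1c = 2·{g} − {h} + {i} − {o} − 2·{p} − {x} + 2·{z}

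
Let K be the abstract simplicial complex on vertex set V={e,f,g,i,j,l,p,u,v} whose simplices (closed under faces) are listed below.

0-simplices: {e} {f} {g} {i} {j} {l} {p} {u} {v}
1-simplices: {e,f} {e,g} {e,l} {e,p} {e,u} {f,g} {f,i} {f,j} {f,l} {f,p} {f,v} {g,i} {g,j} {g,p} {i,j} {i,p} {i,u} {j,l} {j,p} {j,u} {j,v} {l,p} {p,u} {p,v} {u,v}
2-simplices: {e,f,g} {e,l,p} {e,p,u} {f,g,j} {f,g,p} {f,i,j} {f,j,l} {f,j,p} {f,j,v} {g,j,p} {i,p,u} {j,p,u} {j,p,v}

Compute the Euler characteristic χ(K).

n_0=9 n_1=25 n_2=13
χ=+9−25+13=-3

χ(K)=-3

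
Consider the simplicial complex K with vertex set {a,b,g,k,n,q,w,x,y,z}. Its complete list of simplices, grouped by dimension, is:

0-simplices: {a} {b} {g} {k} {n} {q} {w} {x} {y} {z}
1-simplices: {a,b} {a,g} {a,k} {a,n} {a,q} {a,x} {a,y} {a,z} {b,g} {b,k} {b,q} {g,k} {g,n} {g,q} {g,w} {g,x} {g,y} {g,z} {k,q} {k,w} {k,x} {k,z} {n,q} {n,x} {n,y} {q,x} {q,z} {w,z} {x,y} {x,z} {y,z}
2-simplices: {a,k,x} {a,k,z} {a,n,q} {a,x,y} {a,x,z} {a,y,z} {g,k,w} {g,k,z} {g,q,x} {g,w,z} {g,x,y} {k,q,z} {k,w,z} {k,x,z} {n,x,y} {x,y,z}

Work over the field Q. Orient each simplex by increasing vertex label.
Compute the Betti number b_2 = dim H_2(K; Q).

b_2=3

n_0=10 n_1=31 n_2=16  [Q]
∂1: piv[ab,ag,ak,an,aq,ax,ay,az,gw] rk=9  ker:bg,bk,bq,gk,gn,gq,gx,gy,gz,kq,kw,kx,kz,nq,nx,ny,qx,qz,wz,xy,xz,yz
∂2: piv[akx,akz,anq,axy,axz,ayz,gkw,gkz,gqx,gwz,gxy,kqz,nxy] rk=13  ker:kwz,kxz,xyz
b_2=(16−13)−0=3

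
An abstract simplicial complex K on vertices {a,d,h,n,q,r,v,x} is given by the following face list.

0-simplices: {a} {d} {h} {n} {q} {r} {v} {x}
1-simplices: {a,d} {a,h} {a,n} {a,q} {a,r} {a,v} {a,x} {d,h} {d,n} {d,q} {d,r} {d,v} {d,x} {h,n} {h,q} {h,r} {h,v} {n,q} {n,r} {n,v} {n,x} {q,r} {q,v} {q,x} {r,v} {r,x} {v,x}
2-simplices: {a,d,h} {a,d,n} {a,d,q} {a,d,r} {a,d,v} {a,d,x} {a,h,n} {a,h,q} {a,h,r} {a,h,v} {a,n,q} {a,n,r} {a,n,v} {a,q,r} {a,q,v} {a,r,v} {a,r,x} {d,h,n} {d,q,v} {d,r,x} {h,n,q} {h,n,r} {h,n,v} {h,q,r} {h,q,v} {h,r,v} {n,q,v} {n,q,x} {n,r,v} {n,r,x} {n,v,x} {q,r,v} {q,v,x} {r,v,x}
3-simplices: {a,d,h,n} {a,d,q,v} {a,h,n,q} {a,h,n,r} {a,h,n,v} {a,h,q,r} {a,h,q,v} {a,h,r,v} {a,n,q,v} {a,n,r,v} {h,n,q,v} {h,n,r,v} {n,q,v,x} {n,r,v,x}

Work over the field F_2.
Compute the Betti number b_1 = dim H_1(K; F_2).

n_0=8 n_1=27 n_2=34 n_3=14  [Z2]
∂1: piv[ad,ah,an,aq,ar,av,ax] rk=7  ker:dh,dn,dq,dr,dv,dx,hn,hq,hr,hv,nq,nr,nv,nx,qr,qv,qx,rv,rx,vx
∂2: piv[adh,adn,adq,adr,adv,adx,ahn,ahq,ahr,ahv,anq,anr,anv,aqr,aqv,arv,arx,nqx,nrx,nvx] rk=20  ker:dhn,dqv,drx,hnq,hnr,hnv,hqr,hqv,hrv,nqv,nrv,qrv,qvx,rvx
∂3: piv[adhn,adqv,ahnq,ahnr,ahnv,ahqr,ahqv,ahrv,anqv,anrv,nqvx,nrvx] rk=12  ker:hnqv,hnrv
b_1=(27−7)−20=0

b_1=0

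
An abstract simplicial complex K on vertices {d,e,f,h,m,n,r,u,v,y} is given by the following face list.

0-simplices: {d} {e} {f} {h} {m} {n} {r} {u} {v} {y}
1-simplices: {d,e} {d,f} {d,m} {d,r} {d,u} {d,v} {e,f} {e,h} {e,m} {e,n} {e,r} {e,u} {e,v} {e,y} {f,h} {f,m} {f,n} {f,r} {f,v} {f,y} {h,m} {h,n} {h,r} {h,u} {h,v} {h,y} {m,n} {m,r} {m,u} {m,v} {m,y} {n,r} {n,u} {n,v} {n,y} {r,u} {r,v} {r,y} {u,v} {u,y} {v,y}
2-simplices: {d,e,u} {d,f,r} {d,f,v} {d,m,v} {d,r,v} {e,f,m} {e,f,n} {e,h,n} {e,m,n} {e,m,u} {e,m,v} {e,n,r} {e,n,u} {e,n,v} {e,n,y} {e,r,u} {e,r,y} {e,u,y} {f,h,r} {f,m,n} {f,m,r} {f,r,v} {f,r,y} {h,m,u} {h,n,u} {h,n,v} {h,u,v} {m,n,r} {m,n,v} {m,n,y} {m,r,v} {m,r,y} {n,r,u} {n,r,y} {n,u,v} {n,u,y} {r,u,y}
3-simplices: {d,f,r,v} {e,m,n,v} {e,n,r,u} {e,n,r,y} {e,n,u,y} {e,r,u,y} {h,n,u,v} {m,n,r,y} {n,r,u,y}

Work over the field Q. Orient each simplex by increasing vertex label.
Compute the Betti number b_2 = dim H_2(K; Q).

b_2=1

n_0=10 n_1=41 n_2=37 n_3=9  [Q]
∂1: piv[de,df,dm,dr,du,dv,eh,en,ey] rk=9  ker:ef,em,er,eu,ev,fh,fm,fn,fr,fv,fy,hm,hn,hr,hu,hv,hy,mn,mr,mu,mv,my,nr,nu,nv,ny,ru,rv,ry,uv,uy,vy
∂2: piv[deu,dfr,dfv,dmv,drv,efm,efn,ehn,emn,emu,emv,enr,enu,env,eny,eru,ery,euy,fhr,fmr,fry,hmu,hnu,hnv,huv,mnr,mny,mrv] rk=28  ker:fmn,frv,mnv,mry,nru,nry,nuv,nuy,ruy
∂3: piv[dfrv,emnv,enru,enry,enuy,eruy,hnuv,mnry] rk=8  ker:nruy
b_2=(37−28)−8=1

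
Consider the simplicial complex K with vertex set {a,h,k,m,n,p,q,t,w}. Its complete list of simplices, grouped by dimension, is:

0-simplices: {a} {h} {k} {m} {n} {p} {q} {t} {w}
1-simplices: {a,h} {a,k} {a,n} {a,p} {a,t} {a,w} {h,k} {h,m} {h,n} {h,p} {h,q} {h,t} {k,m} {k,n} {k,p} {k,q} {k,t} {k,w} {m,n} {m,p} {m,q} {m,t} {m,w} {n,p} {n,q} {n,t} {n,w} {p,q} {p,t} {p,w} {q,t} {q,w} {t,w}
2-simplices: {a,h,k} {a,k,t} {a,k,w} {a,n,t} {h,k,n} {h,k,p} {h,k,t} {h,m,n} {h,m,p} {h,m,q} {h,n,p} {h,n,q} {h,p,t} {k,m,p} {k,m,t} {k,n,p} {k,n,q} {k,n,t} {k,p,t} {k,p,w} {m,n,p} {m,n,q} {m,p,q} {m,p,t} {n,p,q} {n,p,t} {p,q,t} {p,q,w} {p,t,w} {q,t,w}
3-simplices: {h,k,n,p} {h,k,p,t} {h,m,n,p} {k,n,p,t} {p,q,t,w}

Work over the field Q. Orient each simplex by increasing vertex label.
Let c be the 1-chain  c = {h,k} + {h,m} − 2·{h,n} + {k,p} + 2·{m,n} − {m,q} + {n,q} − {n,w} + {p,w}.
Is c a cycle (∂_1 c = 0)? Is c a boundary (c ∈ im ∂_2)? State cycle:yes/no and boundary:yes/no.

cycle:yes boundary:no

n_0=9 n_1=33 n_2=30 n_3=5  [Q]
∂1: piv[ah,ak,an,ap,at,aw,hm,hq] rk=8  ker:hk,hn,hp,ht,km,kn,kp,kq,kt,kw,mn,mp,mq,mt,mw,np,nq,nt,nw,pq,pt,pw,qt,qw,tw
∂2: piv[ahk,akt,akw,ant,hkn,hkp,hkt,hmn,hmp,hmq,hnp,hnq,hpt,kmp,kmt,knq,knt,kpw,mpq,pqt,pqw,ptw] rk=22  ker:knp,kpt,mnp,mnq,mpt,npq,npt,qtw
∂3: piv[hknp,hkpt,hmnp,knpt,pqtw] rk=5
∂1c = 0
c vs im∂2: residual ≠ 0 ⇒ not boundary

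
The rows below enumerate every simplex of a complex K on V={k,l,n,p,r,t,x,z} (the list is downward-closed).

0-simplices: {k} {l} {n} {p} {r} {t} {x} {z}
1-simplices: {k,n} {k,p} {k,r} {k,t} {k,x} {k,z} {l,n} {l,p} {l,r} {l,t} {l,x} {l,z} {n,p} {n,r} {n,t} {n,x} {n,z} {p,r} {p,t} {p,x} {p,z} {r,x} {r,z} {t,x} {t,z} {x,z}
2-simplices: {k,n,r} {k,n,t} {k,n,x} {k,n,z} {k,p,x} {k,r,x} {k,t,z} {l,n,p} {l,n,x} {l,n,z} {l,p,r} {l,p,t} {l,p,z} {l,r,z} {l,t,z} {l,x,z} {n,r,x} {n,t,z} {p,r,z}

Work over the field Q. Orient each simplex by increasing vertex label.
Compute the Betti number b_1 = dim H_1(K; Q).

b_1=3

n_0=8 n_1=26 n_2=19  [Q]
∂1: piv[kn,kp,kr,kt,kx,kz,ln] rk=7  ker:lp,lr,lt,lx,lz,np,nr,nt,nx,nz,pr,pt,px,pz,rx,rz,tx,tz,xz
∂2: piv[knr,knt,knx,knz,kpx,krx,ktz,lnp,lnx,lnz,lpr,lpt,lpz,lrz,ltz,lxz] rk=16  ker:nrx,ntz,prz
b_1=(26−7)−16=3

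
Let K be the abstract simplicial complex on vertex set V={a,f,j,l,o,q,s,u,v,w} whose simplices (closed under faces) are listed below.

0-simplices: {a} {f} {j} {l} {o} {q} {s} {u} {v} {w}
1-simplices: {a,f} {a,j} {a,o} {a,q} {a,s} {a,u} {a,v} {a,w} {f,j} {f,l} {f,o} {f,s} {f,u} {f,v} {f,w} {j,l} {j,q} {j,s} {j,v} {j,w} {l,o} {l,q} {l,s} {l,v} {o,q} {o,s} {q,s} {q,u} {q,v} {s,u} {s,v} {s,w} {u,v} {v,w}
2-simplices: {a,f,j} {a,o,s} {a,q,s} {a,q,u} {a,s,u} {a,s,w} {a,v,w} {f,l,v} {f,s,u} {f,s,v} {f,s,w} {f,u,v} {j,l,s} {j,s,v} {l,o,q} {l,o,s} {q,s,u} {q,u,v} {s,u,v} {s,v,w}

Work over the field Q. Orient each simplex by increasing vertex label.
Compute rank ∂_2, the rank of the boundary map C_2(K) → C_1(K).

n_0=10 n_1=34 n_2=20  [Q]
∂1: piv[af,aj,ao,aq,as,au,av,aw,fl] rk=9  ker:fj,fo,fs,fu,fv,fw,jl,jq,js,jv,jw,lo,lq,ls,lv,oq,os,qs,qu,qv,su,sv,sw,uv,vw
∂2: piv[afj,aos,aqs,aqu,asu,asw,avw,flv,fsu,fsv,fsw,fuv,jls,jsv,loq,los,quv,svw] rk=18  ker:qsu,suv
rk∂_2=18

rank∂_2=18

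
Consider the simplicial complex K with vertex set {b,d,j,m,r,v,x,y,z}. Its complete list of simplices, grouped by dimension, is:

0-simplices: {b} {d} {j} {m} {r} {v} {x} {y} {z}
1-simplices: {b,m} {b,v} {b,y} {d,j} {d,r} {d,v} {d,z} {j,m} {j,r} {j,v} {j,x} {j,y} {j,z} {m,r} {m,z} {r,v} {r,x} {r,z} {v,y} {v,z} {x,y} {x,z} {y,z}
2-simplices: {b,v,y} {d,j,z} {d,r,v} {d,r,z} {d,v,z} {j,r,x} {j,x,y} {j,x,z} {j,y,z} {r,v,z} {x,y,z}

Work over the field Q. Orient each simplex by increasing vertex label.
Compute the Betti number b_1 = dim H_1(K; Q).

n_0=9 n_1=23 n_2=11  [Q]
∂1: piv[bm,bv,by,dj,dr,dv,dz,jx] rk=8  ker:jm,jr,jv,jy,jz,mr,mz,rv,rx,rz,vy,vz,xy,xz,yz
∂2: piv[bvy,djz,drv,drz,dvz,jrx,jxy,jxz,jyz] rk=9  ker:rvz,xyz
b_1=(23−8)−9=6

b_1=6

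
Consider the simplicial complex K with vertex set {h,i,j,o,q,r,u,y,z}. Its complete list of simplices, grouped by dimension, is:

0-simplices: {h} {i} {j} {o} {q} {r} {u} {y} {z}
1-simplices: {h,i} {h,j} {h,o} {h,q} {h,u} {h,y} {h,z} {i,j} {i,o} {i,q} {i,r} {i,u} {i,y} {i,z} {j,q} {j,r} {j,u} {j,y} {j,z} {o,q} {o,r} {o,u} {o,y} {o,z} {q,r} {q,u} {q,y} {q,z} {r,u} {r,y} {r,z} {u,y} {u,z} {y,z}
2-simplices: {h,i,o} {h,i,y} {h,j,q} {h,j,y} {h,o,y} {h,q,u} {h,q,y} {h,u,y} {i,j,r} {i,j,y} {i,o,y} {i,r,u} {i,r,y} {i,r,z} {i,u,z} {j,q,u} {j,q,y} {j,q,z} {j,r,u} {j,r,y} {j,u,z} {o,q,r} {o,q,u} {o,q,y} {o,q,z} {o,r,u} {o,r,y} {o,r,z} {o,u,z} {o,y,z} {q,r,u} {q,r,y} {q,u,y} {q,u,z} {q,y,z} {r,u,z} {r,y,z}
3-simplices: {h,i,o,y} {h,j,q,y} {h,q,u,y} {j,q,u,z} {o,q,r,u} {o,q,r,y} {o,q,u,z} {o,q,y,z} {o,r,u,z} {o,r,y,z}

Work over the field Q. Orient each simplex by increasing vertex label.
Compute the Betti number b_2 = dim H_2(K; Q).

n_0=9 n_1=34 n_2=37 n_3=10  [Q]
∂1: piv[hi,hj,ho,hq,hu,hy,hz,ir] rk=8  ker:ij,io,iq,iu,iy,iz,jq,jr,ju,jy,jz,oq,or,ou,oy,oz,qr,qu,qy,qz,ru,ry,rz,uy,uz,yz
∂2: piv[hio,hiy,hjq,hjy,hoy,hqu,hqy,huy,ijr,ijy,iru,iry,irz,iuz,jqu,jqz,jru,juz,oqr,oqu,oqy,oqz,oru,oyz] rk=24  ker:ioy,jqy,jry,ory,orz,ouz,qru,qry,quy,quz,qyz,ruz,ryz
∂3: piv[hioy,hjqy,hquy,jquz,oqru,oqry,oquz,oqyz,oruz,oryz] rk=10
b_2=(37−24)−10=3

b_2=3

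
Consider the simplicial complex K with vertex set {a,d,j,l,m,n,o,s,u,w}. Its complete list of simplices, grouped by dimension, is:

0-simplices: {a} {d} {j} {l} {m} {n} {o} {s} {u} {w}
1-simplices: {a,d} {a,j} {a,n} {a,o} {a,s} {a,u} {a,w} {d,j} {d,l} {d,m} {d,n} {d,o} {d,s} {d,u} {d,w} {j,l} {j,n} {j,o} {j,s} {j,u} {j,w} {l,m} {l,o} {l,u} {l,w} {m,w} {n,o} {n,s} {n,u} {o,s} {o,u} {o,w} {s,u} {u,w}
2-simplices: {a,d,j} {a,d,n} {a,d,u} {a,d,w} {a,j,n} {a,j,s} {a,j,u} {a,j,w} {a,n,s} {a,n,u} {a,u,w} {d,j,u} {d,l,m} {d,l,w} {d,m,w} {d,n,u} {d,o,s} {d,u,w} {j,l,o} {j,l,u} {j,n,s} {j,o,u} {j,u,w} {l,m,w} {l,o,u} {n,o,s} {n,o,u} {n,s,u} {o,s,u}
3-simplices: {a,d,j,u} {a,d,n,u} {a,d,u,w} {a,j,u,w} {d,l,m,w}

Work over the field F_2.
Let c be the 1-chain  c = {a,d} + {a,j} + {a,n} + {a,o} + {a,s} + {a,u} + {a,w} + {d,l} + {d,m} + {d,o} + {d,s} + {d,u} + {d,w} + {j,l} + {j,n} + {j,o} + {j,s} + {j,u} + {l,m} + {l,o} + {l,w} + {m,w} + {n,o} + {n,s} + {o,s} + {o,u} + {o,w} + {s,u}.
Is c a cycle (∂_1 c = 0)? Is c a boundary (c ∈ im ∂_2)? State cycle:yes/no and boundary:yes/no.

cycle:no boundary:no

n_0=10 n_1=34 n_2=29 n_3=5  [Z2]
∂1: piv[ad,aj,an,ao,as,au,aw,dl,dm] rk=9  ker:dj,dn,do,ds,du,dw,jl,jn,jo,js,ju,jw,lm,lo,lu,lw,mw,no,ns,nu,os,ou,ow,su,uw
∂2: piv[adj,adn,adu,adw,ajn,ajs,aju,ajw,ans,anu,auw,dlm,dlw,dmw,dos,jlo,jlu,jou,nos,nou,nsu] rk=21  ker:dju,dnu,duw,jns,juw,lmw,lou,osu
∂3: piv[adju,adnu,aduw,ajuw,dlmw] rk=5
∂1c = {a} + {d} + {l} + {m} + {u} + {w}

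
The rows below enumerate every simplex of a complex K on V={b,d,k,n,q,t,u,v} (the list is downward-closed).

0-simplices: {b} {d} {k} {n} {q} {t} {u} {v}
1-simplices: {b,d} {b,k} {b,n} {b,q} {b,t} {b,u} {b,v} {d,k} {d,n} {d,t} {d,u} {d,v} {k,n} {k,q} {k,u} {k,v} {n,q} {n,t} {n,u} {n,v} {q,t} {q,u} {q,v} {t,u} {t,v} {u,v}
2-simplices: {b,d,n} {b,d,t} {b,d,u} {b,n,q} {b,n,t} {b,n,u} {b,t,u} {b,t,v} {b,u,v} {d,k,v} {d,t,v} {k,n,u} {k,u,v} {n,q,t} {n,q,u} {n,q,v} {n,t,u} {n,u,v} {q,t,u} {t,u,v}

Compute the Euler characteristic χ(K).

n_0=8 n_1=26 n_2=20
χ=+8−26+20=2

χ(K)=2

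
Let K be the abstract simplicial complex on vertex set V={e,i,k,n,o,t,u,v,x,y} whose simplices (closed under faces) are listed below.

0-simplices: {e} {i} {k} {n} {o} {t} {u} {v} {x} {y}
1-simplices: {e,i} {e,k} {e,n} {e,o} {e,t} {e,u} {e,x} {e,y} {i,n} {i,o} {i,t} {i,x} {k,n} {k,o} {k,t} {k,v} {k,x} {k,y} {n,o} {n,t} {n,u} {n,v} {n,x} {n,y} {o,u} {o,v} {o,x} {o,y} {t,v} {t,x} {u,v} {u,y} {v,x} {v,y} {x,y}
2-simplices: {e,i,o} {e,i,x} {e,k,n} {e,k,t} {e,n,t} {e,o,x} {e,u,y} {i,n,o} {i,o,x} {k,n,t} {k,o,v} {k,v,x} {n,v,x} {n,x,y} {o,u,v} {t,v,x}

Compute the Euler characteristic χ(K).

χ(K)=-9

n_0=10 n_1=35 n_2=16
χ=+10−35+16=-9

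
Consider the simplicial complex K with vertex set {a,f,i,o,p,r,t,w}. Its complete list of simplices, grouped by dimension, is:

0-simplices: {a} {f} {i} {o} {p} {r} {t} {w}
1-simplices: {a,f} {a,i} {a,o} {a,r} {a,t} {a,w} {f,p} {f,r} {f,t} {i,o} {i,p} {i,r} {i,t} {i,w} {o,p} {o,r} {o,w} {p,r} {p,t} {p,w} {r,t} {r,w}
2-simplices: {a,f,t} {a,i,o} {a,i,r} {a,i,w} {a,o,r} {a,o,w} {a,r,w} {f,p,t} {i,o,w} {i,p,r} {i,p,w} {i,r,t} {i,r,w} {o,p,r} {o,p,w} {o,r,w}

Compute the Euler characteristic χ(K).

n_0=8 n_1=22 n_2=16
χ=+8−22+16=2

χ(K)=2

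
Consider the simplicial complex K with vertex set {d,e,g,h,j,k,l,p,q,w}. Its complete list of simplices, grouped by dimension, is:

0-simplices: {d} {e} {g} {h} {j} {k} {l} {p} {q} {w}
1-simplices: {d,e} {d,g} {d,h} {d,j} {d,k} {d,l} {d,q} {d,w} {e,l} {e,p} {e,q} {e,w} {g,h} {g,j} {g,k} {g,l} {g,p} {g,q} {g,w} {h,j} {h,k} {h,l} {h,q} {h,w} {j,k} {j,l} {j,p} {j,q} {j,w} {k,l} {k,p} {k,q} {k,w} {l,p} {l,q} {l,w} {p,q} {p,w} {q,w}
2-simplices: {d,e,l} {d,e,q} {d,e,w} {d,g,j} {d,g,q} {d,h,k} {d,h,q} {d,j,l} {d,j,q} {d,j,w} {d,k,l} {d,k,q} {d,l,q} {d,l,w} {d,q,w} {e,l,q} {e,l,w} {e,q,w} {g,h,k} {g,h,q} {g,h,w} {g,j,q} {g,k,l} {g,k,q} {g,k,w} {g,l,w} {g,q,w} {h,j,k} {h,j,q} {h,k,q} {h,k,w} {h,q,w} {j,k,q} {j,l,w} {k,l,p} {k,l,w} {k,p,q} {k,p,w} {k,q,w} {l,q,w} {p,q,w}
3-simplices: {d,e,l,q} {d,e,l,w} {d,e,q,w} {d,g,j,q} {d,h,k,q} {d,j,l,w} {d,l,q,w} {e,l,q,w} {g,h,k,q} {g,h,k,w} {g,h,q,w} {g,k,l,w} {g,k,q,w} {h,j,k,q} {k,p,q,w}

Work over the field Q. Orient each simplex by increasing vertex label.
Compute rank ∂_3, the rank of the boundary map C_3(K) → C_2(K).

n_0=10 n_1=39 n_2=41 n_3=15  [Q]
∂1: piv[de,dg,dh,dj,dk,dl,dq,dw,ep] rk=9  ker:el,eq,ew,gh,gj,gk,gl,gp,gq,gw,hj,hk,hl,hq,hw,jk,jl,jp,jq,jw,kl,kp,kq,kw,lp,lq,lw,pq,pw,qw
∂2: piv[del,deq,dew,dgj,dgq,dhk,dhq,djl,djq,djw,dkl,dkq,dlq,dlw,dqw,ghk,ghq,ghw,gkl,gkw,glw,hjk,hjq,klp,kpq,kpw] rk=26  ker:elq,elw,eqw,gjq,gkq,gqw,hkq,hkw,hqw,jkq,jlw,klw,kqw,lqw,pqw
∂3: piv[delq,delw,deqw,dgjq,dhkq,djlw,dlqw,ghkq,ghkw,ghqw,gklw,gkqw,hjkq,kpqw] rk=14  ker:elqw
rk∂_3=14

rank∂_3=14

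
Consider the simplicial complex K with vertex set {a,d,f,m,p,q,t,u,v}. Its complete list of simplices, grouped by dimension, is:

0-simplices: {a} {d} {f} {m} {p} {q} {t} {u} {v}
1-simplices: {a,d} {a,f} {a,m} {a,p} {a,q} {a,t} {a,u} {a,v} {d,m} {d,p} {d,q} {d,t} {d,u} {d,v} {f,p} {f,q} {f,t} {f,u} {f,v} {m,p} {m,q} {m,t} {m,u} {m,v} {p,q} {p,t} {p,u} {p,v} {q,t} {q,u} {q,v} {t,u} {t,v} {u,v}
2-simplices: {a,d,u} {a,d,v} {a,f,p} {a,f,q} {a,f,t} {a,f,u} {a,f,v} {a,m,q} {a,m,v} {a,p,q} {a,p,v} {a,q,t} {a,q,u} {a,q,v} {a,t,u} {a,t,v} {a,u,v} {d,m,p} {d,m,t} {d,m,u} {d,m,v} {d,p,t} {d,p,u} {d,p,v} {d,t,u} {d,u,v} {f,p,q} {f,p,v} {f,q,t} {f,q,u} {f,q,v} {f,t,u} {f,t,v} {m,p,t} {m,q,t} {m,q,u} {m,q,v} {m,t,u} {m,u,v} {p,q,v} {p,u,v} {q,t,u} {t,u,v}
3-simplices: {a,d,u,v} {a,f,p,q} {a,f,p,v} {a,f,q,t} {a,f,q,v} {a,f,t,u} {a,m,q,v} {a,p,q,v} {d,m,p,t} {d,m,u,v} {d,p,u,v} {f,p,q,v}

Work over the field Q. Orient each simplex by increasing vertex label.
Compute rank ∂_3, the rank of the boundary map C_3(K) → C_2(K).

n_0=9 n_1=34 n_2=43 n_3=12  [Q]
∂1: piv[ad,af,am,ap,aq,at,au,av] rk=8  ker:dm,dp,dq,dt,du,dv,fp,fq,ft,fu,fv,mp,mq,mt,mu,mv,pq,pt,pu,pv,qt,qu,qv,tu,tv,uv
∂2: piv[adu,adv,afp,afq,aft,afu,afv,amq,amv,apq,apv,aqt,aqu,aqv,atu,atv,auv,dmp,dmt,dmu,dmv,dpt,dpu,dpv,dtu] rk=25  ker:duv,fpq,fpv,fqt,fqu,fqv,ftu,ftv,mpt,mqt,mqu,mqv,mtu,muv,pqv,puv,qtu,tuv
∂3: piv[aduv,afpq,afpv,afqt,afqv,aftu,amqv,apqv,dmpt,dmuv,dpuv] rk=11  ker:fpqv
rk∂_3=11

rank∂_3=11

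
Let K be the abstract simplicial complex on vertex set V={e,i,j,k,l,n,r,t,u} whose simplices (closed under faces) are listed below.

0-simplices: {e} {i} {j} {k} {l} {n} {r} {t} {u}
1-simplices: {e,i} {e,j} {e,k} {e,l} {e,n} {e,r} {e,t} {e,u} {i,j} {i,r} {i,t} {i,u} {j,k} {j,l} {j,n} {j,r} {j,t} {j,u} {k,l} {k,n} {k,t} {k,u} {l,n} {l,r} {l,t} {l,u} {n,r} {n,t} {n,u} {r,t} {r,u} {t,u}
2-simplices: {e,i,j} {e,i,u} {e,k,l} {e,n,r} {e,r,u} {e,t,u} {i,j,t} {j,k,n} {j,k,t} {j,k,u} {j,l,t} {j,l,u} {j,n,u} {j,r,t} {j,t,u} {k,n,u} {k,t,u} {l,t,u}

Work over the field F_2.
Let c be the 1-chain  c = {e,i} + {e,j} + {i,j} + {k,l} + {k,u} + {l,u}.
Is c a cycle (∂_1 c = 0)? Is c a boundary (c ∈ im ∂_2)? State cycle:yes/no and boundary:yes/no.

cycle:yes boundary:no

n_0=9 n_1=32 n_2=18  [Z2]
∂1: piv[ei,ej,ek,el,en,er,et,eu] rk=8  ker:ij,ir,it,iu,jk,jl,jn,jr,jt,ju,kl,kn,kt,ku,ln,lr,lt,lu,nr,nt,nu,rt,ru,tu
∂2: piv[eij,eiu,ekl,enr,eru,etu,ijt,jkn,jkt,jku,jlt,jlu,jnu,jrt,jtu] rk=15  ker:knu,ktu,ltu
∂1c = 0
c vs im∂2: residual ≠ 0 ⇒ not boundary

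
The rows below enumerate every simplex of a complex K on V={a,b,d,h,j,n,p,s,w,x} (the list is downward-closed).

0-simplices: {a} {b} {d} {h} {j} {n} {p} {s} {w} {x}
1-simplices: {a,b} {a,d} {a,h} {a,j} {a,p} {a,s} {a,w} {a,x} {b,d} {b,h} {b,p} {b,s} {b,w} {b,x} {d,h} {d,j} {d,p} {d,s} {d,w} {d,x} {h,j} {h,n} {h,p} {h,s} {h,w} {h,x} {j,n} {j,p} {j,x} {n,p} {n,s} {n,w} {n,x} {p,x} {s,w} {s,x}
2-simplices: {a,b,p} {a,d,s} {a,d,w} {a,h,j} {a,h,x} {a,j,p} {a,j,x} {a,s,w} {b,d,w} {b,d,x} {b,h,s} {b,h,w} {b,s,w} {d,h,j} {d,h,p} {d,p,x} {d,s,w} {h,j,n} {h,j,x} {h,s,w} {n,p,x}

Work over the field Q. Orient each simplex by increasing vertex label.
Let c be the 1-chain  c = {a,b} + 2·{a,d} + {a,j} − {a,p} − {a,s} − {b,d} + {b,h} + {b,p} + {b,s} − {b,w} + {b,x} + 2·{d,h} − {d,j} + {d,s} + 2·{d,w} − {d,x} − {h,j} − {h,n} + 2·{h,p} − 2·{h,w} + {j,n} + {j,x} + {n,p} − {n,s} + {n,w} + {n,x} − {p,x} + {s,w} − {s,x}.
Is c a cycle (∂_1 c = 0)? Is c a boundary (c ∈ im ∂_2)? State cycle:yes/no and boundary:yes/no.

n_0=10 n_1=36 n_2=21  [Q]
∂1: piv[ab,ad,ah,aj,ap,as,aw,ax,hn] rk=9  ker:bd,bh,bp,bs,bw,bx,dh,dj,dp,ds,dw,dx,hj,hp,hs,hw,hx,jn,jp,jx,np,ns,nw,nx,px,sw,sx
∂2: piv[abp,ads,adw,ahj,ahx,ajp,ajx,asw,bdw,bdx,bhs,bhw,bsw,dhj,dhp,dpx,hjn,npx] rk=18  ker:dsw,hjx,hsw
∂1c = −2·{a} − {b} − 2·{d} + 5·{h} − 3·{j} − 2·{n} + 4·{p} + {w}

cycle:no boundary:no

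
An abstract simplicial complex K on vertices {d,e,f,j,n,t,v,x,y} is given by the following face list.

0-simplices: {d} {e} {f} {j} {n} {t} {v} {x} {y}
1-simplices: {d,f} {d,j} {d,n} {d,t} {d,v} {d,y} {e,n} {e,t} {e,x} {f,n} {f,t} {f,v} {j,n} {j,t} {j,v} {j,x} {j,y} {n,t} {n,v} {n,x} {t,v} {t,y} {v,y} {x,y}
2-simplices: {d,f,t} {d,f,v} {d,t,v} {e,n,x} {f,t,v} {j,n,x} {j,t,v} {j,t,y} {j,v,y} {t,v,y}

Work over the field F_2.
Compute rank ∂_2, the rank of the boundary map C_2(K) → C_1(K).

n_0=9 n_1=24 n_2=10  [Z2]
∂1: piv[df,dj,dn,dt,dv,dy,en,ex] rk=8  ker:et,fn,ft,fv,jn,jt,jv,jx,jy,nt,nv,nx,tv,ty,vy,xy
∂2: piv[dft,dfv,dtv,enx,jnx,jtv,jty,jvy] rk=8  ker:ftv,tvy
rk∂_2=8

rank∂_2=8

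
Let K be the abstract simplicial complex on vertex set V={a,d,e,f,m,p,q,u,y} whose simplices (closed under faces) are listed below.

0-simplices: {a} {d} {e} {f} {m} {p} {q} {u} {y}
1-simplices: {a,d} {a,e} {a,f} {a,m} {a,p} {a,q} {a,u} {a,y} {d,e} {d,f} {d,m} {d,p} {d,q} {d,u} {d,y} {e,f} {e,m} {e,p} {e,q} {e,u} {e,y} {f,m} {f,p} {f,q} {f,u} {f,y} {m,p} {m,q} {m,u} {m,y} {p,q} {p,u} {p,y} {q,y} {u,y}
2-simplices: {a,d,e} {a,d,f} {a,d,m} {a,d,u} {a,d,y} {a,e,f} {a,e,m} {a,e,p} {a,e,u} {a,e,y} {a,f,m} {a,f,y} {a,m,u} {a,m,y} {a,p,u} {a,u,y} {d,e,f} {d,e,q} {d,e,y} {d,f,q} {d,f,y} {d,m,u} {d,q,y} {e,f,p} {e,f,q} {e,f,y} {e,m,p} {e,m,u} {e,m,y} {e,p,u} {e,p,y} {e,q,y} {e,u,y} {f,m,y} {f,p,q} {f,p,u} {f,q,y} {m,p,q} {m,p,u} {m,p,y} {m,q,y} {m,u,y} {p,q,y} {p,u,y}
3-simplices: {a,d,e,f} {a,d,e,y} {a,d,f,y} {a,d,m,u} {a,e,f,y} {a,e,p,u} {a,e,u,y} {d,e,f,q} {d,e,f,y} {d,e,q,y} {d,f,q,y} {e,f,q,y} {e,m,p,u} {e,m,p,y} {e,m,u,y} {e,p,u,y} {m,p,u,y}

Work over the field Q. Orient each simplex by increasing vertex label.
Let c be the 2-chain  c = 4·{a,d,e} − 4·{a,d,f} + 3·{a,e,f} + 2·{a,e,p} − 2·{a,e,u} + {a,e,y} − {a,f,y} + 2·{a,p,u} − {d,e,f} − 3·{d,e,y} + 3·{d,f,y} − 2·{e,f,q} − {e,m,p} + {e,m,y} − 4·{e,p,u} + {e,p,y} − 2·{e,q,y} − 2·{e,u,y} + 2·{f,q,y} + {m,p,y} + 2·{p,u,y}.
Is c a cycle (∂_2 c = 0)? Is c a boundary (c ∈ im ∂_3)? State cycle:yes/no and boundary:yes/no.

cycle:yes boundary:yes

n_0=9 n_1=35 n_2=44 n_3=17  [Q]
∂1: piv[ad,ae,af,am,ap,aq,au,ay] rk=8  ker:de,df,dm,dp,dq,du,dy,ef,em,ep,eq,eu,ey,fm,fp,fq,fu,fy,mp,mq,mu,my,pq,pu,py,qy,uy
∂2: piv[ade,adf,adm,adu,ady,aef,aem,aep,aeu,aey,afm,afy,amu,amy,apu,auy,deq,dfq,dqy,efp,emp,epy,fpq,fpu,mpq] rk=25  ker:def,dey,dfy,dmu,efq,efy,emu,emy,epu,eqy,euy,fmy,fqy,mpu,mpy,mqy,muy,pqy,puy
∂3: piv[adef,adey,adfy,admu,aefy,aepu,aeuy,defq,deqy,dfqy,empu,empy,emuy,epuy] rk=14  ker:defy,efqy,mpuy
∂2c = 0
c vs im∂3: reduces to 0 ⇒ boundary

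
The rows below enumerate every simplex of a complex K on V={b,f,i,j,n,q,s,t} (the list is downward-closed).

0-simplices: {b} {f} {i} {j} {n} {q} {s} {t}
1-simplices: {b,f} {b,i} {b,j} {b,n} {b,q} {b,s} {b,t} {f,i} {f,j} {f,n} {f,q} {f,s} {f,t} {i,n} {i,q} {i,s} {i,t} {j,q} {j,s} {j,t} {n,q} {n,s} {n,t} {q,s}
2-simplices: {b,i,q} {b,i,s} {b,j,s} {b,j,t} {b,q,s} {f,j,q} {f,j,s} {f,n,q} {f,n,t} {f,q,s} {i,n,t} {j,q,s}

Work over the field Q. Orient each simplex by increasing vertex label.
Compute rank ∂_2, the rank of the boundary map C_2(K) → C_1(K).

n_0=8 n_1=24 n_2=12  [Q]
∂1: piv[bf,bi,bj,bn,bq,bs,bt] rk=7  ker:fi,fj,fn,fq,fs,ft,in,iq,is,it,jq,js,jt,nq,ns,nt,qs
∂2: piv[biq,bis,bjs,bjt,bqs,fjq,fjs,fnq,fnt,fqs,int] rk=11  ker:jqs
rk∂_2=11

rank∂_2=11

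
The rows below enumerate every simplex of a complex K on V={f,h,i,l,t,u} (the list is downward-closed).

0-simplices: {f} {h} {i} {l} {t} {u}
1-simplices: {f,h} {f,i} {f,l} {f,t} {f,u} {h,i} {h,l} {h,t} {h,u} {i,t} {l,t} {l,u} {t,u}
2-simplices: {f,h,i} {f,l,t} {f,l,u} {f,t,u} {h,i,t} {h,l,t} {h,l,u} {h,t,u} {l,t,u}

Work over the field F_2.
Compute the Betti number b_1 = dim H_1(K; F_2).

b_1=1

n_0=6 n_1=13 n_2=9  [Z2]
∂1: piv[fh,fi,fl,ft,fu] rk=5  ker:hi,hl,ht,hu,it,lt,lu,tu
∂2: piv[fhi,flt,flu,ftu,hit,hlt,hlu] rk=7  ker:htu,ltu
b_1=(13−5)−7=1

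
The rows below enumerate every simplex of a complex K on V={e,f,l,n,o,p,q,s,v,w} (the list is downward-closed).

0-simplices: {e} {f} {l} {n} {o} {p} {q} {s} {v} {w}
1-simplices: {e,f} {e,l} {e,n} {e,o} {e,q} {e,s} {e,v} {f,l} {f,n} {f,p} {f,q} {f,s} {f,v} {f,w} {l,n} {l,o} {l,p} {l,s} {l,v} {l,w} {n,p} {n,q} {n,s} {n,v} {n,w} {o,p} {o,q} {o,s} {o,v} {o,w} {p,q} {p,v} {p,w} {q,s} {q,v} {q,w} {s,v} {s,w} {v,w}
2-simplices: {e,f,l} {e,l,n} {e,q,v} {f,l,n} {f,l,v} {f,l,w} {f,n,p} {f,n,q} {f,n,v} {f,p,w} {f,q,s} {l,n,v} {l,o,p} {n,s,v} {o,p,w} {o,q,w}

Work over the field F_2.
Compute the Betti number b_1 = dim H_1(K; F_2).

b_1=15

n_0=10 n_1=39 n_2=16  [Z2]
∂1: piv[ef,el,en,eo,eq,es,ev,fp,fw] rk=9  ker:fl,fn,fq,fs,fv,ln,lo,lp,ls,lv,lw,np,nq,ns,nv,nw,op,oq,os,ov,ow,pq,pv,pw,qs,qv,qw,sv,sw,vw
∂2: piv[efl,eln,eqv,fln,flv,flw,fnp,fnq,fnv,fpw,fqs,lop,nsv,opw,oqw] rk=15  ker:lnv
b_1=(39−9)−15=15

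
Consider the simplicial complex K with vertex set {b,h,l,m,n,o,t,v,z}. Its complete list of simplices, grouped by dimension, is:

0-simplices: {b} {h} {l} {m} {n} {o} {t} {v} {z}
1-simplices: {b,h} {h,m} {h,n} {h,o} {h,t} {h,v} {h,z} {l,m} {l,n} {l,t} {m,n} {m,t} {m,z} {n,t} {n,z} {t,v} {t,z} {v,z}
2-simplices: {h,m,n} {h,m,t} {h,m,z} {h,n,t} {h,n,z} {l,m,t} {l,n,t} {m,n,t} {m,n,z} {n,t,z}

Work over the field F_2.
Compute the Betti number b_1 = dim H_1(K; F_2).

b_1=2

n_0=9 n_1=18 n_2=10  [Z2]
∂1: piv[bh,hm,hn,ho,ht,hv,hz,lm] rk=8  ker:ln,lt,mn,mt,mz,nt,nz,tv,tz,vz
∂2: piv[hmn,hmt,hmz,hnt,hnz,lmt,lnt,ntz] rk=8  ker:mnt,mnz
b_1=(18−8)−8=2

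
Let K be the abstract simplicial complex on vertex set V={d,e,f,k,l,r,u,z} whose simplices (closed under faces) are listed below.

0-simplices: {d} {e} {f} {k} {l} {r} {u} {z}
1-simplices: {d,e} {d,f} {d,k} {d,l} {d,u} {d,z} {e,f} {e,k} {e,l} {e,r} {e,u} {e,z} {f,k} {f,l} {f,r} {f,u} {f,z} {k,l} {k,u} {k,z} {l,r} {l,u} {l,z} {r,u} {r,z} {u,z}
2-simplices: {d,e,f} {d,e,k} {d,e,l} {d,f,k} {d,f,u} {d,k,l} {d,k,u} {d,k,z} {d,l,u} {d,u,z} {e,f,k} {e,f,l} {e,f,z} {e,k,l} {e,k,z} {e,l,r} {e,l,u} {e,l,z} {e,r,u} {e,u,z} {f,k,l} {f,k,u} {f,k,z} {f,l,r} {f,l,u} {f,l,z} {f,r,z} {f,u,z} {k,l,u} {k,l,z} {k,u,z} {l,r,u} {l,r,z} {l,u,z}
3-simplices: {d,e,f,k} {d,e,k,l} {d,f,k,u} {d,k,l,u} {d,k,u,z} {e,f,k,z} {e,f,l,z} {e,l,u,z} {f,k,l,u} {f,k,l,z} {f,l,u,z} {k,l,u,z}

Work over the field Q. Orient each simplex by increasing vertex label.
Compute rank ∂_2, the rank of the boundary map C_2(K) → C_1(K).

rank∂_2=19

n_0=8 n_1=26 n_2=34 n_3=12  [Q]
∂1: piv[de,df,dk,dl,du,dz,er] rk=7  ker:ef,ek,el,eu,ez,fk,fl,fr,fu,fz,kl,ku,kz,lr,lu,lz,ru,rz,uz
∂2: piv[def,dek,del,dfk,dfu,dkl,dku,dkz,dlu,duz,efl,efz,ekz,elr,elu,elz,eru,flr,frz] rk=19  ker:efk,ekl,euz,fkl,fku,fkz,flu,flz,fuz,klu,klz,kuz,lru,lrz,luz
∂3: piv[defk,dekl,dfku,dklu,dkuz,efkz,eflz,eluz,fklu,fklz,fluz,kluz] rk=12
rk∂_2=19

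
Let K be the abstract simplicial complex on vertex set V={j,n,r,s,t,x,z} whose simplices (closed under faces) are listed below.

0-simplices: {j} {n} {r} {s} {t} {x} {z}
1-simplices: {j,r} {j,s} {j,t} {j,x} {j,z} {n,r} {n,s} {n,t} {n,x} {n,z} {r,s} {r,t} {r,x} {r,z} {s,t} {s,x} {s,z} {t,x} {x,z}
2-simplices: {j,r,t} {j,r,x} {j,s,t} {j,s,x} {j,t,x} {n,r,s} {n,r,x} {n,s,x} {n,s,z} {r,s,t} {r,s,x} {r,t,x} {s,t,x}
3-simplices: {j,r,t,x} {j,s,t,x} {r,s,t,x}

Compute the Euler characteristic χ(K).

χ(K)=-2

n_0=7 n_1=19 n_2=13 n_3=3
χ=+7−19+13−3=-2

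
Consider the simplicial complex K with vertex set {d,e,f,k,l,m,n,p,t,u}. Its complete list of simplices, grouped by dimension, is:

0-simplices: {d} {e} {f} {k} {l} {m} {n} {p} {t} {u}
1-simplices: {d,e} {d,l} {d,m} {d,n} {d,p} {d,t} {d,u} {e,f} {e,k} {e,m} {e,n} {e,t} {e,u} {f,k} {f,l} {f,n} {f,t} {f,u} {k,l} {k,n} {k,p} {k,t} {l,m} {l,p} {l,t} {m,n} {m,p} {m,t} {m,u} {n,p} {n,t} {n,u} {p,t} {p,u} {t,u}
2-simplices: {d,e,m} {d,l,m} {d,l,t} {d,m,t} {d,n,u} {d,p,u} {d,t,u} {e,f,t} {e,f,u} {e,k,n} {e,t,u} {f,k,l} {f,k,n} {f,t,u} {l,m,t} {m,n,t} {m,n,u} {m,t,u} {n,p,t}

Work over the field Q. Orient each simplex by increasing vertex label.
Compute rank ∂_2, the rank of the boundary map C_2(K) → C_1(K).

n_0=10 n_1=35 n_2=19  [Q]
∂1: piv[de,dl,dm,dn,dp,dt,du,ef,ek] rk=9  ker:em,en,et,eu,fk,fl,fn,ft,fu,kl,kn,kp,kt,lm,lp,lt,mn,mp,mt,mu,np,nt,nu,pt,pu,tu
∂2: piv[dem,dlm,dlt,dmt,dnu,dpu,dtu,eft,efu,ekn,etu,fkl,fkn,mnt,mnu,mtu,npt] rk=17  ker:ftu,lmt
rk∂_2=17

rank∂_2=17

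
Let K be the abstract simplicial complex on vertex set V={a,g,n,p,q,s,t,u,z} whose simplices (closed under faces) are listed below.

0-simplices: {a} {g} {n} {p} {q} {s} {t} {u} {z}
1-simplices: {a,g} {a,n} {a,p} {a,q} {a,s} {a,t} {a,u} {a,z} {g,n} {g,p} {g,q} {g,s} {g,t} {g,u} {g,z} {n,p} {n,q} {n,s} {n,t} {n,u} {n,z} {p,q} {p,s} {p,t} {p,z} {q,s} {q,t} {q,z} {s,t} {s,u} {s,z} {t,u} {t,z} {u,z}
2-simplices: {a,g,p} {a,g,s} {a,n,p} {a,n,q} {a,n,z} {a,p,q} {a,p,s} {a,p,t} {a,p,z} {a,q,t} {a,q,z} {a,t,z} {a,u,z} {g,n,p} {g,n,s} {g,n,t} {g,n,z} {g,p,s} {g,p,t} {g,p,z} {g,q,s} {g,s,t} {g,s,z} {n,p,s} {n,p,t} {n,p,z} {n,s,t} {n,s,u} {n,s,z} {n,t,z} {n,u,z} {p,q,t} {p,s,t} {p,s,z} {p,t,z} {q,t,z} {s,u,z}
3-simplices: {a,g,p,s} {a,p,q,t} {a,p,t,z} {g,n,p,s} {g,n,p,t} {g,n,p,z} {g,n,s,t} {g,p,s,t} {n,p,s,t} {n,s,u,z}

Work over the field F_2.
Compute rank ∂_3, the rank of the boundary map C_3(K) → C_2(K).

n_0=9 n_1=34 n_2=37 n_3=10  [Z2]
∂1: piv[ag,an,ap,aq,as,at,au,az] rk=8  ker:gn,gp,gq,gs,gt,gu,gz,np,nq,ns,nt,nu,nz,pq,ps,pt,pz,qs,qt,qz,st,su,sz,tu,tz,uz
∂2: piv[agp,ags,anp,anq,anz,apq,aps,apt,apz,aqt,aqz,atz,auz,gnp,gns,gnt,gnz,gpt,gqs,gst,gsz,nsu,nuz] rk=23  ker:gps,gpz,nps,npt,npz,nst,nsz,ntz,pqt,pst,psz,ptz,qtz,suz
∂3: piv[agps,apqt,aptz,gnps,gnpt,gnpz,gnst,gpst,nsuz] rk=9  ker:npst
rk∂_3=9

rank∂_3=9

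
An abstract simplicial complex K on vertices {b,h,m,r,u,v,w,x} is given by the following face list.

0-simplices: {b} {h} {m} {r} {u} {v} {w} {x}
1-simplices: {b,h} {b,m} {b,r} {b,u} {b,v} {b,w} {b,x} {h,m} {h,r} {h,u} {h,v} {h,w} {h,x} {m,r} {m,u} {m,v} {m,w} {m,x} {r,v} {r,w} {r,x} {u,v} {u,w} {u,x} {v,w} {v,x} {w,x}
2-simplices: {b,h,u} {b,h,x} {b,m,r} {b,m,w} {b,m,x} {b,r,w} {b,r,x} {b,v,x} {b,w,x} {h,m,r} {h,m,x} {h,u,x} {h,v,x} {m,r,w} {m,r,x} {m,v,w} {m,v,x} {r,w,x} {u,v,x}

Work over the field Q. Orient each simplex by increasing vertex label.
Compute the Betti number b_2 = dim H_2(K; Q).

n_0=8 n_1=27 n_2=19  [Q]
∂1: piv[bh,bm,br,bu,bv,bw,bx] rk=7  ker:hm,hr,hu,hv,hw,hx,mr,mu,mv,mw,mx,rv,rw,rx,uv,uw,ux,vw,vx,wx
∂2: piv[bhu,bhx,bmr,bmw,bmx,brw,brx,bvx,bwx,hmr,hmx,hux,hvx,mvw,mvx,uvx] rk=16  ker:mrw,mrx,rwx
b_2=(19−16)−0=3

b_2=3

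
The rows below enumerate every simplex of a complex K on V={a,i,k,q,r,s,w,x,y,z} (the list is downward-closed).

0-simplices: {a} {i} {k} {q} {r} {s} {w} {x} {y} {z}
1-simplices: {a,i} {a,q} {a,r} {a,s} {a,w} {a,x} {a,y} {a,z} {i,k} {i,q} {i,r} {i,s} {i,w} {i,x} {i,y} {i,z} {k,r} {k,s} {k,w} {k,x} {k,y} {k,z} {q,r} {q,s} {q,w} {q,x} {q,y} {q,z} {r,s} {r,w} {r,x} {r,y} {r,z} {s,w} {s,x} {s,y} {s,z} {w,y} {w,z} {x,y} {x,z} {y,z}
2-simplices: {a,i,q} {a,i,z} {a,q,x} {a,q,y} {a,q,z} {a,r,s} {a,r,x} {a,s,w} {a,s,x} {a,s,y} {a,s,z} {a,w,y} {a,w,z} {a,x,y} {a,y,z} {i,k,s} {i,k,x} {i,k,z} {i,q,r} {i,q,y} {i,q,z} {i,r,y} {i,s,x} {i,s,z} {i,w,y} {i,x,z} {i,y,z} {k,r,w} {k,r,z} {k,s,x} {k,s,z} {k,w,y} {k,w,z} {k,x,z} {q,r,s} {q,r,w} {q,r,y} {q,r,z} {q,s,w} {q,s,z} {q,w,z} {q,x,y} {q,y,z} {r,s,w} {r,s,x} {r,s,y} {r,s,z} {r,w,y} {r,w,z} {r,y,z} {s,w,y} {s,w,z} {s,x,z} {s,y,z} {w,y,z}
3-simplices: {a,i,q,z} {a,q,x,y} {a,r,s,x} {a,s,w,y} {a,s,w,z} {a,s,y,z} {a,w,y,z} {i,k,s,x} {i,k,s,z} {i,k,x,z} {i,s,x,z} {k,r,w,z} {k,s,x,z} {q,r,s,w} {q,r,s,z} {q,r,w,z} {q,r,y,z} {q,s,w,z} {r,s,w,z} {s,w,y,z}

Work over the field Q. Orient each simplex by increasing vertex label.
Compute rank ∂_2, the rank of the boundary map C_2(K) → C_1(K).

rank∂_2=33

n_0=10 n_1=42 n_2=55 n_3=20  [Q]
∂1: piv[ai,aq,ar,as,aw,ax,ay,az,ik] rk=9  ker:iq,ir,is,iw,ix,iy,iz,kr,ks,kw,kx,ky,kz,qr,qs,qw,qx,qy,qz,rs,rw,rx,ry,rz,sw,sx,sy,sz,wy,wz,xy,xz,yz
∂2: piv[aiq,aiz,aqx,aqy,aqz,ars,arx,asw,asx,asy,asz,awy,awz,axy,ayz,iks,ikx,ikz,iqr,iqy,iry,isx,isz,iwy,ixz,krw,krz,kwy,kwz,qrs,qrw,qrz,qsw] rk=33  ker:iqz,iyz,ksx,ksz,kxz,qry,qsz,qwz,qxy,qyz,rsw,rsx,rsy,rsz,rwy,rwz,ryz,swy,swz,sxz,syz,wyz
∂3: piv[aiqz,aqxy,arsx,aswy,aswz,asyz,awyz,iksx,iksz,ikxz,isxz,krwz,qrsw,qrsz,qrwz,qryz,qswz] rk=17  ker:ksxz,rswz,swyz
rk∂_2=33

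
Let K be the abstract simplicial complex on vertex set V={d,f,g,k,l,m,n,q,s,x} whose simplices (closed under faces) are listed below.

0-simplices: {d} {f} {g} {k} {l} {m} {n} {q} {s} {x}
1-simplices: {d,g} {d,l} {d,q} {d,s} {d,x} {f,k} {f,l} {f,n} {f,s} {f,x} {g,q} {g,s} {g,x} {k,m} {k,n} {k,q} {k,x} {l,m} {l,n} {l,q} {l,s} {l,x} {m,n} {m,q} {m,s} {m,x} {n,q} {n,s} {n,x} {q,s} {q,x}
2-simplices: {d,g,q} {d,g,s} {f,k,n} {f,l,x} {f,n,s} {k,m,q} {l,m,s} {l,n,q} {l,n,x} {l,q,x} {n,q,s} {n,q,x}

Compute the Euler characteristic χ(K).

χ(K)=-9

n_0=10 n_1=31 n_2=12
χ=+10−31+12=-9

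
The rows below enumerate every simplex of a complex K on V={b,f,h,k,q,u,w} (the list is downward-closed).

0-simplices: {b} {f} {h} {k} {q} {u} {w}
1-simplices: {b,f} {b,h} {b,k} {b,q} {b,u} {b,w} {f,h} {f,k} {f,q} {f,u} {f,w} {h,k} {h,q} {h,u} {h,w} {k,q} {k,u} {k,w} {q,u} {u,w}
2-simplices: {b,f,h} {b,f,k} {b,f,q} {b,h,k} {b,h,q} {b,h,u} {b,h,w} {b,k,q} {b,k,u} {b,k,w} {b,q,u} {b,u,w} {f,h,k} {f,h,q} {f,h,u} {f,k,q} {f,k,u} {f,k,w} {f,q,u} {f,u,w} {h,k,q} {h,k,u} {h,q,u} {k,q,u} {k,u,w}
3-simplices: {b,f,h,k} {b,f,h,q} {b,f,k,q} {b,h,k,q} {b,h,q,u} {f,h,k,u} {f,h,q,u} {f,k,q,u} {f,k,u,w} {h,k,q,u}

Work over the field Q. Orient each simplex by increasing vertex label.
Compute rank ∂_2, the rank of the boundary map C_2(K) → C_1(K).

rank∂_2=14

n_0=7 n_1=20 n_2=25 n_3=10  [Q]
∂1: piv[bf,bh,bk,bq,bu,bw] rk=6  ker:fh,fk,fq,fu,fw,hk,hq,hu,hw,kq,ku,kw,qu,uw
∂2: piv[bfh,bfk,bfq,bhk,bhq,bhu,bhw,bkq,bku,bkw,bqu,buw,fhu,fkw] rk=14  ker:fhk,fhq,fkq,fku,fqu,fuw,hkq,hku,hqu,kqu,kuw
∂3: piv[bfhk,bfhq,bfkq,bhkq,bhqu,fhku,fhqu,fkqu,fkuw] rk=9  ker:hkqu
rk∂_2=14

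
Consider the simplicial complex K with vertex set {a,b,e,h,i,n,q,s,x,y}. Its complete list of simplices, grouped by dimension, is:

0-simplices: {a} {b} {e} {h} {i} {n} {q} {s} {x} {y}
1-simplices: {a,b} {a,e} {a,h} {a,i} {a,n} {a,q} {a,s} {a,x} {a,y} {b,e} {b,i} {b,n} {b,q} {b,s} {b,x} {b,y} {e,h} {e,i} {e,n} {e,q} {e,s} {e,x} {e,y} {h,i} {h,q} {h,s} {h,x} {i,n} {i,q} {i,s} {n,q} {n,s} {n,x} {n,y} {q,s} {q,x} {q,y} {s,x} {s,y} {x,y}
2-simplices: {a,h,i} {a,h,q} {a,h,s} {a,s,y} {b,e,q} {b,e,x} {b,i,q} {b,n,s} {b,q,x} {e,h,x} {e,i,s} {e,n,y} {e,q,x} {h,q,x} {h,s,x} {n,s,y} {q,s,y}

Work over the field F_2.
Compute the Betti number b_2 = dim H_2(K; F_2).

b_2=1

n_0=10 n_1=40 n_2=17  [Z2]
∂1: piv[ab,ae,ah,ai,an,aq,as,ax,ay] rk=9  ker:be,bi,bn,bq,bs,bx,by,eh,ei,en,eq,es,ex,ey,hi,hq,hs,hx,in,iq,is,nq,ns,nx,ny,qs,qx,qy,sx,sy,xy
∂2: piv[ahi,ahq,ahs,asy,beq,bex,biq,bns,bqx,ehx,eis,eny,hqx,hsx,nsy,qsy] rk=16  ker:eqx
b_2=(17−16)−0=1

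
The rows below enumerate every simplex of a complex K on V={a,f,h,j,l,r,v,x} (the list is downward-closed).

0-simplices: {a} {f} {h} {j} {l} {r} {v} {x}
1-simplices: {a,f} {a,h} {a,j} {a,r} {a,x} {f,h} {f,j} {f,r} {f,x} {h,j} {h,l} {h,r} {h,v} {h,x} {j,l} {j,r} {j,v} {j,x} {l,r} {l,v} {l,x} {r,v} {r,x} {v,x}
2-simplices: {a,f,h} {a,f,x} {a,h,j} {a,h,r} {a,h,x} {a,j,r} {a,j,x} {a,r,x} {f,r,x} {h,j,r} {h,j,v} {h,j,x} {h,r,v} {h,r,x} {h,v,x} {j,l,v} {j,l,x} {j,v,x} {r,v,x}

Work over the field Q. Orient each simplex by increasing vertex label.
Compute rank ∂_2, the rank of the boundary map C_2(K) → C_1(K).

n_0=8 n_1=24 n_2=19  [Q]
∂1: piv[af,ah,aj,ar,ax,hl,hv] rk=7  ker:fh,fj,fr,fx,hj,hr,hx,jl,jr,jv,jx,lr,lv,lx,rv,rx,vx
∂2: piv[afh,afx,ahj,ahr,ahx,ajr,ajx,arx,frx,hjv,hrv,hvx,jlv,jlx] rk=14  ker:hjr,hjx,hrx,jvx,rvx
rk∂_2=14

rank∂_2=14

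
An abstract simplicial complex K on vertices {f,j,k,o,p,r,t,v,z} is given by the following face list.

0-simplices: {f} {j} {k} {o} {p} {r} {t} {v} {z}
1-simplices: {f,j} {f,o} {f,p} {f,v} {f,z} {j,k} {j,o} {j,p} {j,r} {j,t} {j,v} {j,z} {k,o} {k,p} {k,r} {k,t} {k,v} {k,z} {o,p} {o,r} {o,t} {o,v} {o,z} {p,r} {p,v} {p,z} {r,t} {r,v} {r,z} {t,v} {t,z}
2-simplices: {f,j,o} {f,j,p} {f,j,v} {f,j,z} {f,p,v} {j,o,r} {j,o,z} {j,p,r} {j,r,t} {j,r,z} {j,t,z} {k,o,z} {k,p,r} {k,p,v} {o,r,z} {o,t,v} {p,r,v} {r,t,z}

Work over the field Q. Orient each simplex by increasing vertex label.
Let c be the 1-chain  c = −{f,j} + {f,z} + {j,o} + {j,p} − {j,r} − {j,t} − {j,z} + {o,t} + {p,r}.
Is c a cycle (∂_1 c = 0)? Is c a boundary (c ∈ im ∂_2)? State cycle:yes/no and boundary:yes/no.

cycle:yes boundary:no

n_0=9 n_1=31 n_2=18  [Q]
∂1: piv[fj,fo,fp,fv,fz,jk,jr,jt] rk=8  ker:jo,jp,jv,jz,ko,kp,kr,kt,kv,kz,op,or,ot,ov,oz,pr,pv,pz,rt,rv,rz,tv,tz
∂2: piv[fjo,fjp,fjv,fjz,fpv,jor,joz,jpr,jrt,jrz,jtz,koz,kpr,kpv,otv,prv] rk=16  ker:orz,rtz
∂1c = 0
c vs im∂2: residual ≠ 0 ⇒ not boundary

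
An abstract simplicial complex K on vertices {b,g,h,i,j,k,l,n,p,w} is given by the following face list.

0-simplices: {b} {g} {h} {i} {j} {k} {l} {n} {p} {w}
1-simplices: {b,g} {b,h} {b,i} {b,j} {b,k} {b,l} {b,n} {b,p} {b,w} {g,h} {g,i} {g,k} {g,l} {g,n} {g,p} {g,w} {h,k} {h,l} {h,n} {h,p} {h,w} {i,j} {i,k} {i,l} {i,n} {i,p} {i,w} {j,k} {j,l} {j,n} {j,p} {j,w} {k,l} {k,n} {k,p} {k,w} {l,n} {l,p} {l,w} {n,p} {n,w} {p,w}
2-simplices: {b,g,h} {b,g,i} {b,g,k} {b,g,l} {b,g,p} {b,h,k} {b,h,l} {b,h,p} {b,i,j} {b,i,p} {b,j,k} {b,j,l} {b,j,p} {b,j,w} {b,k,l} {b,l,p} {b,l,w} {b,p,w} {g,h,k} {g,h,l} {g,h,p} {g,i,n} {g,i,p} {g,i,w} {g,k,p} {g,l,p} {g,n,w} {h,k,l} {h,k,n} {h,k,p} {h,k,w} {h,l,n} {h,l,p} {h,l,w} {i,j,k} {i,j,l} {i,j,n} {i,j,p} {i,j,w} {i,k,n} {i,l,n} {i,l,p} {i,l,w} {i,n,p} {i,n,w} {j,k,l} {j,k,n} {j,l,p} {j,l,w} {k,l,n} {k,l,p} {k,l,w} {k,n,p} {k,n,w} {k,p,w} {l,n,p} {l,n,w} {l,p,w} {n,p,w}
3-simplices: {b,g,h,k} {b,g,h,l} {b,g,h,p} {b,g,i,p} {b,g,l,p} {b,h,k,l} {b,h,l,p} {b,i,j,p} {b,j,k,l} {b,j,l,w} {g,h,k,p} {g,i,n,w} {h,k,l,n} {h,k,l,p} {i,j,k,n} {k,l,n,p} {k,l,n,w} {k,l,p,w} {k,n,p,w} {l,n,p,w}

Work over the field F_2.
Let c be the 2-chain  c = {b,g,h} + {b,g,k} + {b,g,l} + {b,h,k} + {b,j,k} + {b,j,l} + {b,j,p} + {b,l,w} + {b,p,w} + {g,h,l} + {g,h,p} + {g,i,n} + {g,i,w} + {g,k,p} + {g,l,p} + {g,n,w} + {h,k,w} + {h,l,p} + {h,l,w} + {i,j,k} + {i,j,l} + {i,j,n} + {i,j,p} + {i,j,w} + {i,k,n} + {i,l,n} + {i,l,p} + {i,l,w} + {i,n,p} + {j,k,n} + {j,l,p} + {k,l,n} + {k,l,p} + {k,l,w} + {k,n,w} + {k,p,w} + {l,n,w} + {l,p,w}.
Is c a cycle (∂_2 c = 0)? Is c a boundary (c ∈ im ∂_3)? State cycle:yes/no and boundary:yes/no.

n_0=10 n_1=42 n_2=59 n_3=20  [Z2]
∂1: piv[bg,bh,bi,bj,bk,bl,bn,bp,bw] rk=9  ker:gh,gi,gk,gl,gn,gp,gw,hk,hl,hn,hp,hw,ij,ik,il,in,ip,iw,jk,jl,jn,jp,jw,kl,kn,kp,kw,ln,lp,lw,np,nw,pw
∂2: piv[bgh,bgi,bgk,bgl,bgp,bhk,bhl,bhp,bij,bip,bjk,bjl,bjp,bjw,bkl,blp,blw,bpw,gin,giw,gkp,gnw,hkn,hkw,hln,hlw,ijk,ijl,ijn,ijw,ikn,inp] rk=32  ker:ghk,ghl,ghp,gip,glp,hkl,hkp,hlp,ijp,iln,ilp,ilw,inw,jkl,jkn,jlp,jlw,kln,klp,klw,knp,knw,kpw,lnp,lnw,lpw,npw
∂3: piv[bghk,bghl,bghp,bgip,bglp,bhkl,bhlp,bijp,bjkl,bjlw,ghkp,ginw,hkln,hklp,ijkn,klnp,klnw,klpw,knpw] rk=19  ker:lnpw
∂2c = {b,g} + {b,j} + {b,k} + {b,l} + {g,h} + {g,l} + {g,p} + {h,l} + {i,j} + {i,n} + {i,p} + {i,w} + {j,k} + {j,l} + {j,p} + {j,w} + {k,l} + {k,p} + {l,n} + {n,p} + {n,w} + {p,w}

cycle:no boundary:no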